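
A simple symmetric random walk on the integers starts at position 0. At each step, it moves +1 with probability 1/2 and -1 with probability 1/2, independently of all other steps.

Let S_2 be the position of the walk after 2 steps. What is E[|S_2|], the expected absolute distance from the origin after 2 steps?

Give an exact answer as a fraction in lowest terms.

Answer: 1

Derivation:
S_2 takes values m ≡ 0 (mod 2) with |m| ≤ 2; P(S_2=m) = C(2,(2+m)/2)/2^2.
Total paths: 2^2 = 4
Distribution: P(S=-2)=1/4, P(S=0)=2/4, P(S=2)=1/4
E[|S_2|] = Σ_m |m|·P(S_2=m) = 4/4 = 1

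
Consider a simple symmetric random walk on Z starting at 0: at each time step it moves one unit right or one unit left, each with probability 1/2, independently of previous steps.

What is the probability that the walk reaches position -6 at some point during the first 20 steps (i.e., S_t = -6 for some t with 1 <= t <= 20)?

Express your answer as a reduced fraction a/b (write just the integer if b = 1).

Answer: 24805/131072

Derivation:
Count via complement. Let g(t,s) = #length-t paths at position s with S_1..S_t all ≠ -6.
g(t,s) = g(t-1,s-1) + g(t-1,s+1) for s ≠ -6; g(t,-6) = 0.
t=0: g(0,0)=1
t=1: g(1,-1)=1 g(1,1)=1
t=2: g(2,-2)=1 g(2,0)=2 g(2,2)=1
t=3: g(3,-3)=1 g(3,-1)=3 g(3,1)=3 g(3,3)=1
t=4: g(4,-4)=1 g(4,-2)=4 g(4,0)=6 g(4,2)=4 g(4,4)=1
t=5: g(5,-5)=1 g(5,-3)=5 g(5,-1)=10 g(5,1)=10 g(5,3)=5 g(5,5)=1
t=6: g(6,-4)=6 g(6,-2)=15 g(6,0)=20 g(6,2)=15 g(6,4)=6 g(6,6)=1
t=7: g(7,-5)=6 g(7,-3)=21 g(7,-1)=35 g(7,1)=35 g(7,3)=21 g(7,5)=7 g(7,7)=1
t=8: g(8,-4)=27 g(8,-2)=56 g(8,0)=70 g(8,2)=56 g(8,4)=28 g(8,6)=8 g(8,8)=1
t=9: g(9,-5)=27 g(9,-3)=83 g(9,-1)=126 g(9,1)=126 g(9,3)=84 g(9,5)=36 g(9,7)=9 g(9,9)=1
t=10: g(10,-4)=110 g(10,-2)=209 g(10,0)=252 g(10,2)=210 g(10,4)=120 g(10,6)=45 g(10,8)=10 g(10,10)=1
t=11: g(11,-5)=110 g(11,-3)=319 g(11,-1)=461 g(11,1)=462 g(11,3)=330 g(11,5)=165 g(11,7)=55 g(11,9)=11 g(11,11)=1
t=12: g(12,-4)=429 g(12,-2)=780 g(12,0)=923 g(12,2)=792 g(12,4)=495 g(12,6)=220 g(12,8)=66 g(12,10)=12 g(12,12)=1
t=13: g(13,-5)=429 g(13,-3)=1209 g(13,-1)=1703 g(13,1)=1715 g(13,3)=1287 g(13,5)=715 g(13,7)=286 g(13,9)=78 g(13,11)=13 g(13,13)=1
t=14: g(14,-4)=1638 g(14,-2)=2912 g(14,0)=3418 g(14,2)=3002 g(14,4)=2002 g(14,6)=1001 g(14,8)=364 g(14,10)=91 g(14,12)=14 g(14,14)=1
t=15: g(15,-5)=1638 g(15,-3)=4550 g(15,-1)=6330 g(15,1)=6420 g(15,3)=5004 g(15,5)=3003 g(15,7)=1365 g(15,9)=455 g(15,11)=105 g(15,13)=15 g(15,15)=1
t=16: g(16,-4)=6188 g(16,-2)=10880 g(16,0)=12750 g(16,2)=11424 g(16,4)=8007 g(16,6)=4368 g(16,8)=1820 g(16,10)=560 g(16,12)=120 g(16,14)=16 g(16,16)=1
t=17: g(17,-5)=6188 g(17,-3)=17068 g(17,-1)=23630 g(17,1)=24174 g(17,3)=19431 g(17,5)=12375 g(17,7)=6188 g(17,9)=2380 g(17,11)=680 g(17,13)=136 g(17,15)=17 g(17,17)=1
t=18: g(18,-4)=23256 g(18,-2)=40698 g(18,0)=47804 g(18,2)=43605 g(18,4)=31806 g(18,6)=18563 g(18,8)=8568 g(18,10)=3060 g(18,12)=816 g(18,14)=153 g(18,16)=18 g(18,18)=1
t=19: g(19,-5)=23256 g(19,-3)=63954 g(19,-1)=88502 g(19,1)=91409 g(19,3)=75411 g(19,5)=50369 g(19,7)=27131 g(19,9)=11628 g(19,11)=3876 g(19,13)=969 g(19,15)=171 g(19,17)=19 g(19,19)=1
t=20: g(20,-4)=87210 g(20,-2)=152456 g(20,0)=179911 g(20,2)=166820 g(20,4)=125780 g(20,6)=77500 g(20,8)=38759 g(20,10)=15504 g(20,12)=4845 g(20,14)=1140 g(20,16)=190 g(20,18)=20 g(20,20)=1
Paths never hitting -6: Σ_s g(20,s) = 850136
Paths hitting -6: 2^20 - 850136 = 198440
P = 198440/1048576 = 24805/131072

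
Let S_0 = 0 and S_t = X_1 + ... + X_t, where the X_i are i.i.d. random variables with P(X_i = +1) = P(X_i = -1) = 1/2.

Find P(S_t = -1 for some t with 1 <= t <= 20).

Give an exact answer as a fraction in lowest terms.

Count via complement. Let g(t,s) = #length-t paths at position s with S_1..S_t all ≠ -1.
g(t,s) = g(t-1,s-1) + g(t-1,s+1) for s ≠ -1; g(t,-1) = 0.
t=0: g(0,0)=1
t=1: g(1,1)=1
t=2: g(2,0)=1 g(2,2)=1
t=3: g(3,1)=2 g(3,3)=1
t=4: g(4,0)=2 g(4,2)=3 g(4,4)=1
t=5: g(5,1)=5 g(5,3)=4 g(5,5)=1
t=6: g(6,0)=5 g(6,2)=9 g(6,4)=5 g(6,6)=1
t=7: g(7,1)=14 g(7,3)=14 g(7,5)=6 g(7,7)=1
t=8: g(8,0)=14 g(8,2)=28 g(8,4)=20 g(8,6)=7 g(8,8)=1
t=9: g(9,1)=42 g(9,3)=48 g(9,5)=27 g(9,7)=8 g(9,9)=1
t=10: g(10,0)=42 g(10,2)=90 g(10,4)=75 g(10,6)=35 g(10,8)=9 g(10,10)=1
t=11: g(11,1)=132 g(11,3)=165 g(11,5)=110 g(11,7)=44 g(11,9)=10 g(11,11)=1
t=12: g(12,0)=132 g(12,2)=297 g(12,4)=275 g(12,6)=154 g(12,8)=54 g(12,10)=11 g(12,12)=1
t=13: g(13,1)=429 g(13,3)=572 g(13,5)=429 g(13,7)=208 g(13,9)=65 g(13,11)=12 g(13,13)=1
t=14: g(14,0)=429 g(14,2)=1001 g(14,4)=1001 g(14,6)=637 g(14,8)=273 g(14,10)=77 g(14,12)=13 g(14,14)=1
t=15: g(15,1)=1430 g(15,3)=2002 g(15,5)=1638 g(15,7)=910 g(15,9)=350 g(15,11)=90 g(15,13)=14 g(15,15)=1
t=16: g(16,0)=1430 g(16,2)=3432 g(16,4)=3640 g(16,6)=2548 g(16,8)=1260 g(16,10)=440 g(16,12)=104 g(16,14)=15 g(16,16)=1
t=17: g(17,1)=4862 g(17,3)=7072 g(17,5)=6188 g(17,7)=3808 g(17,9)=1700 g(17,11)=544 g(17,13)=119 g(17,15)=16 g(17,17)=1
t=18: g(18,0)=4862 g(18,2)=11934 g(18,4)=13260 g(18,6)=9996 g(18,8)=5508 g(18,10)=2244 g(18,12)=663 g(18,14)=135 g(18,16)=17 g(18,18)=1
t=19: g(19,1)=16796 g(19,3)=25194 g(19,5)=23256 g(19,7)=15504 g(19,9)=7752 g(19,11)=2907 g(19,13)=798 g(19,15)=152 g(19,17)=18 g(19,19)=1
t=20: g(20,0)=16796 g(20,2)=41990 g(20,4)=48450 g(20,6)=38760 g(20,8)=23256 g(20,10)=10659 g(20,12)=3705 g(20,14)=950 g(20,16)=170 g(20,18)=19 g(20,20)=1
Paths never hitting -1: Σ_s g(20,s) = 184756
Paths hitting -1: 2^20 - 184756 = 863820
P = 863820/1048576 = 215955/262144

Answer: 215955/262144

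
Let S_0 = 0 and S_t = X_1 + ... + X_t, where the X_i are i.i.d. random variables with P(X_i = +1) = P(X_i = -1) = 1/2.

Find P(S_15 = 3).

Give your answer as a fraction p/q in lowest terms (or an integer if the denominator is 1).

Answer: 5005/32768

Derivation:
To reach position 3 after 15 steps: need 9 steps of +1 and 6 of -1.
Favorable paths: C(15,9) = 5005
Total paths: 2^15 = 32768
P = 5005/32768 = 5005/32768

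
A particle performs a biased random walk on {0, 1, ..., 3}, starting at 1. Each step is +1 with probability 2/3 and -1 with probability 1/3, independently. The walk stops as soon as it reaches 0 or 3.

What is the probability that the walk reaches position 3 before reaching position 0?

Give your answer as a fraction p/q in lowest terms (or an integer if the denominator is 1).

Answer: 4/7

Derivation:
Biased walk: p = 2/3, q = 1/3, r = q/p = 1/2
Gambler's ruin: P(hit 3 before 0 | start at 1) = (1 - r^a)/(1 - r^N)
r^1 = 1/2; r^3 = 1/8
P = (1 - 1/2) / (1 - 1/8) = 1/2 / 7/8 = 4/7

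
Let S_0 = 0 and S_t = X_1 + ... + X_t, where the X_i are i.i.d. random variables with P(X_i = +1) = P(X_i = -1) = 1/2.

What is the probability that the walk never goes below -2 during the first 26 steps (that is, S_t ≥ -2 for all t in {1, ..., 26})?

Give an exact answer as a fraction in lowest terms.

Let f(t,s) = #length-t paths at position s with S_1..S_t all ≥ -2.
f(t,s) = f(t-1,s-1) + f(t-1,s+1) for s ≥ -2; f(t,s) = 0 for s < -2.
t=0: f(0,0)=1
t=1: f(1,-1)=1 f(1,1)=1
t=2: f(2,-2)=1 f(2,0)=2 f(2,2)=1
t=3: f(3,-1)=3 f(3,1)=3 f(3,3)=1
t=4: f(4,-2)=3 f(4,0)=6 f(4,2)=4 f(4,4)=1
t=5: f(5,-1)=9 f(5,1)=10 f(5,3)=5 f(5,5)=1
t=6: f(6,-2)=9 f(6,0)=19 f(6,2)=15 f(6,4)=6 f(6,6)=1
t=7: f(7,-1)=28 f(7,1)=34 f(7,3)=21 f(7,5)=7 f(7,7)=1
t=8: f(8,-2)=28 f(8,0)=62 f(8,2)=55 f(8,4)=28 f(8,6)=8 f(8,8)=1
t=9: f(9,-1)=90 f(9,1)=117 f(9,3)=83 f(9,5)=36 f(9,7)=9 f(9,9)=1
t=10: f(10,-2)=90 f(10,0)=207 f(10,2)=200 f(10,4)=119 f(10,6)=45 f(10,8)=10 f(10,10)=1
t=11: f(11,-1)=297 f(11,1)=407 f(11,3)=319 f(11,5)=164 f(11,7)=55 f(11,9)=11 f(11,11)=1
t=12: f(12,-2)=297 f(12,0)=704 f(12,2)=726 f(12,4)=483 f(12,6)=219 f(12,8)=66 f(12,10)=12 f(12,12)=1
t=13: f(13,-1)=1001 f(13,1)=1430 f(13,3)=1209 f(13,5)=702 f(13,7)=285 f(13,9)=78 f(13,11)=13 f(13,13)=1
t=14: f(14,-2)=1001 f(14,0)=2431 f(14,2)=2639 f(14,4)=1911 f(14,6)=987 f(14,8)=363 f(14,10)=91 f(14,12)=14 f(14,14)=1
t=15: f(15,-1)=3432 f(15,1)=5070 f(15,3)=4550 f(15,5)=2898 f(15,7)=1350 f(15,9)=454 f(15,11)=105 f(15,13)=15 f(15,15)=1
t=16: f(16,-2)=3432 f(16,0)=8502 f(16,2)=9620 f(16,4)=7448 f(16,6)=4248 f(16,8)=1804 f(16,10)=559 f(16,12)=120 f(16,14)=16 f(16,16)=1
t=17: f(17,-1)=11934 f(17,1)=18122 f(17,3)=17068 f(17,5)=11696 f(17,7)=6052 f(17,9)=2363 f(17,11)=679 f(17,13)=136 f(17,15)=17 f(17,17)=1
t=18: f(18,-2)=11934 f(18,0)=30056 f(18,2)=35190 f(18,4)=28764 f(18,6)=17748 f(18,8)=8415 f(18,10)=3042 f(18,12)=815 f(18,14)=153 f(18,16)=18 f(18,18)=1
t=19: f(19,-1)=41990 f(19,1)=65246 f(19,3)=63954 f(19,5)=46512 f(19,7)=26163 f(19,9)=11457 f(19,11)=3857 f(19,13)=968 f(19,15)=171 f(19,17)=19 f(19,19)=1
t=20: f(20,-2)=41990 f(20,0)=107236 f(20,2)=129200 f(20,4)=110466 f(20,6)=72675 f(20,8)=37620 f(20,10)=15314 f(20,12)=4825 f(20,14)=1139 f(20,16)=190 f(20,18)=20 f(20,20)=1
t=21: f(21,-1)=149226 f(21,1)=236436 f(21,3)=239666 f(21,5)=183141 f(21,7)=110295 f(21,9)=52934 f(21,11)=20139 f(21,13)=5964 f(21,15)=1329 f(21,17)=210 f(21,19)=21 f(21,21)=1
t=22: f(22,-2)=149226 f(22,0)=385662 f(22,2)=476102 f(22,4)=422807 f(22,6)=293436 f(22,8)=163229 f(22,10)=73073 f(22,12)=26103 f(22,14)=7293 f(22,16)=1539 f(22,18)=231 f(22,20)=22 f(22,22)=1
t=23: f(23,-1)=534888 f(23,1)=861764 f(23,3)=898909 f(23,5)=716243 f(23,7)=456665 f(23,9)=236302 f(23,11)=99176 f(23,13)=33396 f(23,15)=8832 f(23,17)=1770 f(23,19)=253 f(23,21)=23 f(23,23)=1
t=24: f(24,-2)=534888 f(24,0)=1396652 f(24,2)=1760673 f(24,4)=1615152 f(24,6)=1172908 f(24,8)=692967 f(24,10)=335478 f(24,12)=132572 f(24,14)=42228 f(24,16)=10602 f(24,18)=2023 f(24,20)=276 f(24,22)=24 f(24,24)=1
t=25: f(25,-1)=1931540 f(25,1)=3157325 f(25,3)=3375825 f(25,5)=2788060 f(25,7)=1865875 f(25,9)=1028445 f(25,11)=468050 f(25,13)=174800 f(25,15)=52830 f(25,17)=12625 f(25,19)=2299 f(25,21)=300 f(25,23)=25 f(25,25)=1
t=26: f(26,-2)=1931540 f(26,0)=5088865 f(26,2)=6533150 f(26,4)=6163885 f(26,6)=4653935 f(26,8)=2894320 f(26,10)=1496495 f(26,12)=642850 f(26,14)=227630 f(26,16)=65455 f(26,18)=14924 f(26,20)=2599 f(26,22)=325 f(26,24)=26 f(26,26)=1
Σ_s f(26,s) = 29716000
P = 29716000/67108864 = 928625/2097152

Answer: 928625/2097152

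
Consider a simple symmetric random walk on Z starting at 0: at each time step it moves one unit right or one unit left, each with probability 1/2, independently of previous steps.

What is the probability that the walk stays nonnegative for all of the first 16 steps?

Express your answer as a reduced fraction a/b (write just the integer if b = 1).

Answer: 6435/32768

Derivation:
Let f(t,s) = #length-t paths at position s with S_1..S_t all ≥ 0.
f(t,s) = f(t-1,s-1) + f(t-1,s+1) for s ≥ 0; f(t,s) = 0 for s < 0.
t=0: f(0,0)=1
t=1: f(1,1)=1
t=2: f(2,0)=1 f(2,2)=1
t=3: f(3,1)=2 f(3,3)=1
t=4: f(4,0)=2 f(4,2)=3 f(4,4)=1
t=5: f(5,1)=5 f(5,3)=4 f(5,5)=1
t=6: f(6,0)=5 f(6,2)=9 f(6,4)=5 f(6,6)=1
t=7: f(7,1)=14 f(7,3)=14 f(7,5)=6 f(7,7)=1
t=8: f(8,0)=14 f(8,2)=28 f(8,4)=20 f(8,6)=7 f(8,8)=1
t=9: f(9,1)=42 f(9,3)=48 f(9,5)=27 f(9,7)=8 f(9,9)=1
t=10: f(10,0)=42 f(10,2)=90 f(10,4)=75 f(10,6)=35 f(10,8)=9 f(10,10)=1
t=11: f(11,1)=132 f(11,3)=165 f(11,5)=110 f(11,7)=44 f(11,9)=10 f(11,11)=1
t=12: f(12,0)=132 f(12,2)=297 f(12,4)=275 f(12,6)=154 f(12,8)=54 f(12,10)=11 f(12,12)=1
t=13: f(13,1)=429 f(13,3)=572 f(13,5)=429 f(13,7)=208 f(13,9)=65 f(13,11)=12 f(13,13)=1
t=14: f(14,0)=429 f(14,2)=1001 f(14,4)=1001 f(14,6)=637 f(14,8)=273 f(14,10)=77 f(14,12)=13 f(14,14)=1
t=15: f(15,1)=1430 f(15,3)=2002 f(15,5)=1638 f(15,7)=910 f(15,9)=350 f(15,11)=90 f(15,13)=14 f(15,15)=1
t=16: f(16,0)=1430 f(16,2)=3432 f(16,4)=3640 f(16,6)=2548 f(16,8)=1260 f(16,10)=440 f(16,12)=104 f(16,14)=15 f(16,16)=1
Σ_s f(16,s) = 12870
P = 12870/65536 = 6435/32768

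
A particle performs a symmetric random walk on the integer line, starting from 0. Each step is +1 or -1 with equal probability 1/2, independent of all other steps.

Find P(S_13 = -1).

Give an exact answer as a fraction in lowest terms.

To reach position -1 after 13 steps: need 6 steps of +1 and 7 of -1.
Favorable paths: C(13,6) = 1716
Total paths: 2^13 = 8192
P = 1716/8192 = 429/2048

Answer: 429/2048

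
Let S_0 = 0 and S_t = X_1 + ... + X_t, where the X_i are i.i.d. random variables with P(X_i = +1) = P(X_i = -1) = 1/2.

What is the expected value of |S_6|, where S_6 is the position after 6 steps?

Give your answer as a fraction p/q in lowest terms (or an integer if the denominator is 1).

Answer: 15/8

Derivation:
S_6 takes values m ≡ 0 (mod 2) with |m| ≤ 6; P(S_6=m) = C(6,(6+m)/2)/2^6.
Total paths: 2^6 = 64
Distribution: P(S=-6)=1/64, P(S=-4)=6/64, P(S=-2)=15/64, P(S=0)=20/64, P(S=2)=15/64, P(S=4)=6/64, P(S=6)=1/64
E[|S_6|] = Σ_m |m|·P(S_6=m) = 120/64 = 15/8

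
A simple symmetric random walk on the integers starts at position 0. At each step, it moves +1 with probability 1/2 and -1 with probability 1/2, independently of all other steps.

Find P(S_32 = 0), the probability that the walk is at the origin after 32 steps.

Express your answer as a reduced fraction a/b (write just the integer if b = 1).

To return to 0 after 32 steps: need exactly 16 steps of +1 and 16 of -1.
Favorable paths: C(32,16) = 601080390
Total paths: 2^32 = 4294967296
P = 601080390/4294967296 = 300540195/2147483648

Answer: 300540195/2147483648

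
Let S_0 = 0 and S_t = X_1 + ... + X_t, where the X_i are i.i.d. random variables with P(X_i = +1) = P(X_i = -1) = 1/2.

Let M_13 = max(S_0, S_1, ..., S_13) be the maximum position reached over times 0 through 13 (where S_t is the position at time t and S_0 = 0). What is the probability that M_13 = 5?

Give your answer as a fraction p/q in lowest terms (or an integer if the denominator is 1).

Answer: 715/8192

Derivation:
Let M_13 = max(S_0,...,S_13). Use the reflection principle: for j ≥ 1, #{paths with M_13 ≥ j} = #{S_13 ≥ j} + #{S_13 ≥ j+1}.
By reflection, #{M_13 ≥ 5} = #{S_13 ≥ 5} + #{S_13 ≥ 6} = 1093 + 378 = 1471.
#{M_13 ≥ 6} = #{S_13 ≥ 6} + #{S_13 ≥ 7} = 378 + 378 = 756.
#{M_13 = 5} = 1471 - 756 = 715.
P(M_13 = 5) = 715/8192 = 715/8192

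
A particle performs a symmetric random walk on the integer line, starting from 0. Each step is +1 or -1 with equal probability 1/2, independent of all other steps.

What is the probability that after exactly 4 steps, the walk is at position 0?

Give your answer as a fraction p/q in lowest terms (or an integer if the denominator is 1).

To reach position 0 after 4 steps: need 2 steps of +1 and 2 of -1.
Favorable paths: C(4,2) = 6
Total paths: 2^4 = 16
P = 6/16 = 3/8

Answer: 3/8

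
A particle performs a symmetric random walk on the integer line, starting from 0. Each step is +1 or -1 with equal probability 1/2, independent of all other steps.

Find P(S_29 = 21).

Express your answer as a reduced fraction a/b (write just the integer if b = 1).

Answer: 23751/536870912

Derivation:
To reach position 21 after 29 steps: need 25 steps of +1 and 4 of -1.
Favorable paths: C(29,25) = 23751
Total paths: 2^29 = 536870912
P = 23751/536870912 = 23751/536870912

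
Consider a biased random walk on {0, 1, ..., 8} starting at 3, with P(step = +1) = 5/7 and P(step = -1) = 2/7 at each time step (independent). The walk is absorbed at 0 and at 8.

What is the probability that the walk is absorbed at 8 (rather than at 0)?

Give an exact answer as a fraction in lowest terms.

Biased walk: p = 5/7, q = 2/7, r = q/p = 2/5
Gambler's ruin: P(hit 8 before 0 | start at 3) = (1 - r^a)/(1 - r^N)
r^3 = 8/125; r^8 = 256/390625
P = (1 - 8/125) / (1 - 256/390625) = 117/125 / 390369/390625 = 121875/130123

Answer: 121875/130123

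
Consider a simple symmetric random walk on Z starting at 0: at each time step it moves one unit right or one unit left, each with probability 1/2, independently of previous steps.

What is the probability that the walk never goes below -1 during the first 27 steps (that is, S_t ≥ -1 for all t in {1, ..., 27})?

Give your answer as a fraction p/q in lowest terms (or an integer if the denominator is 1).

Let f(t,s) = #length-t paths at position s with S_1..S_t all ≥ -1.
f(t,s) = f(t-1,s-1) + f(t-1,s+1) for s ≥ -1; f(t,s) = 0 for s < -1.
t=0: f(0,0)=1
t=1: f(1,-1)=1 f(1,1)=1
t=2: f(2,0)=2 f(2,2)=1
t=3: f(3,-1)=2 f(3,1)=3 f(3,3)=1
t=4: f(4,0)=5 f(4,2)=4 f(4,4)=1
t=5: f(5,-1)=5 f(5,1)=9 f(5,3)=5 f(5,5)=1
t=6: f(6,0)=14 f(6,2)=14 f(6,4)=6 f(6,6)=1
t=7: f(7,-1)=14 f(7,1)=28 f(7,3)=20 f(7,5)=7 f(7,7)=1
t=8: f(8,0)=42 f(8,2)=48 f(8,4)=27 f(8,6)=8 f(8,8)=1
t=9: f(9,-1)=42 f(9,1)=90 f(9,3)=75 f(9,5)=35 f(9,7)=9 f(9,9)=1
t=10: f(10,0)=132 f(10,2)=165 f(10,4)=110 f(10,6)=44 f(10,8)=10 f(10,10)=1
t=11: f(11,-1)=132 f(11,1)=297 f(11,3)=275 f(11,5)=154 f(11,7)=54 f(11,9)=11 f(11,11)=1
t=12: f(12,0)=429 f(12,2)=572 f(12,4)=429 f(12,6)=208 f(12,8)=65 f(12,10)=12 f(12,12)=1
t=13: f(13,-1)=429 f(13,1)=1001 f(13,3)=1001 f(13,5)=637 f(13,7)=273 f(13,9)=77 f(13,11)=13 f(13,13)=1
t=14: f(14,0)=1430 f(14,2)=2002 f(14,4)=1638 f(14,6)=910 f(14,8)=350 f(14,10)=90 f(14,12)=14 f(14,14)=1
t=15: f(15,-1)=1430 f(15,1)=3432 f(15,3)=3640 f(15,5)=2548 f(15,7)=1260 f(15,9)=440 f(15,11)=104 f(15,13)=15 f(15,15)=1
t=16: f(16,0)=4862 f(16,2)=7072 f(16,4)=6188 f(16,6)=3808 f(16,8)=1700 f(16,10)=544 f(16,12)=119 f(16,14)=16 f(16,16)=1
t=17: f(17,-1)=4862 f(17,1)=11934 f(17,3)=13260 f(17,5)=9996 f(17,7)=5508 f(17,9)=2244 f(17,11)=663 f(17,13)=135 f(17,15)=17 f(17,17)=1
t=18: f(18,0)=16796 f(18,2)=25194 f(18,4)=23256 f(18,6)=15504 f(18,8)=7752 f(18,10)=2907 f(18,12)=798 f(18,14)=152 f(18,16)=18 f(18,18)=1
t=19: f(19,-1)=16796 f(19,1)=41990 f(19,3)=48450 f(19,5)=38760 f(19,7)=23256 f(19,9)=10659 f(19,11)=3705 f(19,13)=950 f(19,15)=170 f(19,17)=19 f(19,19)=1
t=20: f(20,0)=58786 f(20,2)=90440 f(20,4)=87210 f(20,6)=62016 f(20,8)=33915 f(20,10)=14364 f(20,12)=4655 f(20,14)=1120 f(20,16)=189 f(20,18)=20 f(20,20)=1
t=21: f(21,-1)=58786 f(21,1)=149226 f(21,3)=177650 f(21,5)=149226 f(21,7)=95931 f(21,9)=48279 f(21,11)=19019 f(21,13)=5775 f(21,15)=1309 f(21,17)=209 f(21,19)=21 f(21,21)=1
t=22: f(22,0)=208012 f(22,2)=326876 f(22,4)=326876 f(22,6)=245157 f(22,8)=144210 f(22,10)=67298 f(22,12)=24794 f(22,14)=7084 f(22,16)=1518 f(22,18)=230 f(22,20)=22 f(22,22)=1
t=23: f(23,-1)=208012 f(23,1)=534888 f(23,3)=653752 f(23,5)=572033 f(23,7)=389367 f(23,9)=211508 f(23,11)=92092 f(23,13)=31878 f(23,15)=8602 f(23,17)=1748 f(23,19)=252 f(23,21)=23 f(23,23)=1
t=24: f(24,0)=742900 f(24,2)=1188640 f(24,4)=1225785 f(24,6)=961400 f(24,8)=600875 f(24,10)=303600 f(24,12)=123970 f(24,14)=40480 f(24,16)=10350 f(24,18)=2000 f(24,20)=275 f(24,22)=24 f(24,24)=1
t=25: f(25,-1)=742900 f(25,1)=1931540 f(25,3)=2414425 f(25,5)=2187185 f(25,7)=1562275 f(25,9)=904475 f(25,11)=427570 f(25,13)=164450 f(25,15)=50830 f(25,17)=12350 f(25,19)=2275 f(25,21)=299 f(25,23)=25 f(25,25)=1
t=26: f(26,0)=2674440 f(26,2)=4345965 f(26,4)=4601610 f(26,6)=3749460 f(26,8)=2466750 f(26,10)=1332045 f(26,12)=592020 f(26,14)=215280 f(26,16)=63180 f(26,18)=14625 f(26,20)=2574 f(26,22)=324 f(26,24)=26 f(26,26)=1
t=27: f(27,-1)=2674440 f(27,1)=7020405 f(27,3)=8947575 f(27,5)=8351070 f(27,7)=6216210 f(27,9)=3798795 f(27,11)=1924065 f(27,13)=807300 f(27,15)=278460 f(27,17)=77805 f(27,19)=17199 f(27,21)=2898 f(27,23)=350 f(27,25)=27 f(27,27)=1
Σ_s f(27,s) = 40116600
P = 40116600/134217728 = 5014575/16777216

Answer: 5014575/16777216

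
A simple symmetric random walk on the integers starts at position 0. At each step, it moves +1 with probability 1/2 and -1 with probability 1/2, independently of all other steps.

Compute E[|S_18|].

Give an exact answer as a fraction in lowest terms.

Answer: 109395/32768

Derivation:
S_18 takes values m ≡ 0 (mod 2) with |m| ≤ 18; P(S_18=m) = C(18,(18+m)/2)/2^18.
Total paths: 2^18 = 262144
Distribution: P(S=-18)=1/262144, P(S=-16)=18/262144, P(S=-14)=153/262144, P(S=-12)=816/262144, P(S=-10)=3060/262144, P(S=-8)=8568/262144, P(S=-6)=18564/262144, P(S=-4)=31824/262144, P(S=-2)=43758/262144, P(S=0)=48620/262144, P(S=2)=43758/262144, P(S=4)=31824/262144, P(S=6)=18564/262144, P(S=8)=8568/262144, P(S=10)=3060/262144, P(S=12)=816/262144, P(S=14)=153/262144, P(S=16)=18/262144, P(S=18)=1/262144
E[|S_18|] = Σ_m |m|·P(S_18=m) = 875160/262144 = 109395/32768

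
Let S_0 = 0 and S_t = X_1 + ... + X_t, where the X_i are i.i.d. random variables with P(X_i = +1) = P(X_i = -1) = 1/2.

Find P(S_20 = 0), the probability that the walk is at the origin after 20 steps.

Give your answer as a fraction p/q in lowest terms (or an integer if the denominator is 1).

Answer: 46189/262144

Derivation:
To return to 0 after 20 steps: need exactly 10 steps of +1 and 10 of -1.
Favorable paths: C(20,10) = 184756
Total paths: 2^20 = 1048576
P = 184756/1048576 = 46189/262144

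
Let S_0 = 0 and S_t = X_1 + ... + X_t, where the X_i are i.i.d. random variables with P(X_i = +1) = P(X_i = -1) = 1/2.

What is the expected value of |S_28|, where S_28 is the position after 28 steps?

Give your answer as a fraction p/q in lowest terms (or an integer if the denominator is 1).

Answer: 35102025/8388608

Derivation:
S_28 takes values m ≡ 0 (mod 2) with |m| ≤ 28; P(S_28=m) = C(28,(28+m)/2)/2^28.
Total paths: 2^28 = 268435456
Distribution: P(S=-28)=1/268435456, P(S=-26)=28/268435456, P(S=-24)=378/268435456, P(S=-22)=3276/268435456, P(S=-20)=20475/268435456, P(S=-18)=98280/268435456, P(S=-16)=376740/268435456, P(S=-14)=1184040/268435456, P(S=-12)=3108105/268435456, P(S=-10)=6906900/268435456, P(S=-8)=13123110/268435456, P(S=-6)=21474180/268435456, P(S=-4)=30421755/268435456, P(S=-2)=37442160/268435456, P(S=0)=40116600/268435456, P(S=2)=37442160/268435456, P(S=4)=30421755/268435456, P(S=6)=21474180/268435456, P(S=8)=13123110/268435456, P(S=10)=6906900/268435456, P(S=12)=3108105/268435456, P(S=14)=1184040/268435456, P(S=16)=376740/268435456, P(S=18)=98280/268435456, P(S=20)=20475/268435456, P(S=22)=3276/268435456, P(S=24)=378/268435456, P(S=26)=28/268435456, P(S=28)=1/268435456
E[|S_28|] = Σ_m |m|·P(S_28=m) = 1123264800/268435456 = 35102025/8388608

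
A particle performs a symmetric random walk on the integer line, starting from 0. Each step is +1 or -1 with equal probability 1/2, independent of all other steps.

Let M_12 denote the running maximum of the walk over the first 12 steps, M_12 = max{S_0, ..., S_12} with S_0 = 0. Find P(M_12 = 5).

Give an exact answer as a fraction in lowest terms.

Let M_12 = max(S_0,...,S_12). Use the reflection principle: for j ≥ 1, #{paths with M_12 ≥ j} = #{S_12 ≥ j} + #{S_12 ≥ j+1}.
By reflection, #{M_12 ≥ 5} = #{S_12 ≥ 5} + #{S_12 ≥ 6} = 299 + 299 = 598.
#{M_12 ≥ 6} = #{S_12 ≥ 6} + #{S_12 ≥ 7} = 299 + 79 = 378.
#{M_12 = 5} = 598 - 378 = 220.
P(M_12 = 5) = 220/4096 = 55/1024

Answer: 55/1024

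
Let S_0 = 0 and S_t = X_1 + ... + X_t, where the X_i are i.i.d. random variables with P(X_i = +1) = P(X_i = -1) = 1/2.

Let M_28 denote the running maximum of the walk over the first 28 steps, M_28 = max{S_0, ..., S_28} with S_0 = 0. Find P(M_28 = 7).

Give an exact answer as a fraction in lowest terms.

Answer: 6561555/134217728

Derivation:
Let M_28 = max(S_0,...,S_28). Use the reflection principle: for j ≥ 1, #{paths with M_28 ≥ j} = #{S_28 ≥ j} + #{S_28 ≥ j+1}.
By reflection, #{M_28 ≥ 7} = #{S_28 ≥ 7} + #{S_28 ≥ 8} = 24821333 + 24821333 = 49642666.
#{M_28 ≥ 8} = #{S_28 ≥ 8} + #{S_28 ≥ 9} = 24821333 + 11698223 = 36519556.
#{M_28 = 7} = 49642666 - 36519556 = 13123110.
P(M_28 = 7) = 13123110/268435456 = 6561555/134217728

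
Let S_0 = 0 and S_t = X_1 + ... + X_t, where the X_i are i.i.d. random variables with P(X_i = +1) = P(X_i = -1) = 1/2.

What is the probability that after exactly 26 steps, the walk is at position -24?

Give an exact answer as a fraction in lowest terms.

To reach position -24 after 26 steps: need 1 step of +1 and 25 of -1.
Favorable paths: C(26,1) = 26
Total paths: 2^26 = 67108864
P = 26/67108864 = 13/33554432

Answer: 13/33554432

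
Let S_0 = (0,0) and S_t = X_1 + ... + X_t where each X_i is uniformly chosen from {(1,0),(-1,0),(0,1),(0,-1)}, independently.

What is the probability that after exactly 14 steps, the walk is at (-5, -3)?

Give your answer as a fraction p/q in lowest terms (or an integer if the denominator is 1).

Answer: 273273/67108864

Derivation:
Let h be the number of horizontal steps (so 14-h are vertical). To end at (-5,-3) need (h-5)/2 right-steps and ((14-h)-3)/2 up-steps.
Sum over h with 5 ≤ h ≤ 11, h ≡ 1 (mod 2), 14-h ≡ 1 (mod 2):
h=5: C(14,5)·C(5,0)·C(9,3) = 2002·1·84 = 168168
h=7: C(14,7)·C(7,1)·C(7,2) = 3432·7·21 = 504504
h=9: C(14,9)·C(9,2)·C(5,1) = 2002·36·5 = 360360
h=11: C(14,11)·C(11,3)·C(3,0) = 364·165·1 = 60060
Total favorable: 1093092
Total paths: 4^14 = 268435456
P = 1093092/268435456 = 273273/67108864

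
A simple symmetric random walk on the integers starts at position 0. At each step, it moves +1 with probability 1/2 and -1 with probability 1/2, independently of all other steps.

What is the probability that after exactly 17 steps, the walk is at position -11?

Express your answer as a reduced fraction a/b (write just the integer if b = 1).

Answer: 85/16384

Derivation:
To reach position -11 after 17 steps: need 3 steps of +1 and 14 of -1.
Favorable paths: C(17,3) = 680
Total paths: 2^17 = 131072
P = 680/131072 = 85/16384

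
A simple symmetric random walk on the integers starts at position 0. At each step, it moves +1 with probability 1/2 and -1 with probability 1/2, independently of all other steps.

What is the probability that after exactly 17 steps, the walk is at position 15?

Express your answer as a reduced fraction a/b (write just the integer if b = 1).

Answer: 17/131072

Derivation:
To reach position 15 after 17 steps: need 16 steps of +1 and 1 of -1.
Favorable paths: C(17,16) = 17
Total paths: 2^17 = 131072
P = 17/131072 = 17/131072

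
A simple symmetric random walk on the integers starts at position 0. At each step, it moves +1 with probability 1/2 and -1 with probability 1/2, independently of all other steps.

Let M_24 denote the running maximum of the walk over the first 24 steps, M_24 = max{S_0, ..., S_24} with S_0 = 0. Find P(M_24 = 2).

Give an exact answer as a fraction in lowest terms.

Let M_24 = max(S_0,...,S_24). Use the reflection principle: for j ≥ 1, #{paths with M_24 ≥ j} = #{S_24 ≥ j} + #{S_24 ≥ j+1}.
By reflection, #{M_24 ≥ 2} = #{S_24 ≥ 2} + #{S_24 ≥ 3} = 7036530 + 4540386 = 11576916.
#{M_24 ≥ 3} = #{S_24 ≥ 3} + #{S_24 ≥ 4} = 4540386 + 4540386 = 9080772.
#{M_24 = 2} = 11576916 - 9080772 = 2496144.
P(M_24 = 2) = 2496144/16777216 = 156009/1048576

Answer: 156009/1048576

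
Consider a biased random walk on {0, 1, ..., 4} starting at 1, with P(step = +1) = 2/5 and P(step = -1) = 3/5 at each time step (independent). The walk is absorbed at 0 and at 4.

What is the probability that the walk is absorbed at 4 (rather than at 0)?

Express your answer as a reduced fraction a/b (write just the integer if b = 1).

Biased walk: p = 2/5, q = 3/5, r = q/p = 3/2
Gambler's ruin: P(hit 4 before 0 | start at 1) = (1 - r^a)/(1 - r^N)
r^1 = 3/2; r^4 = 81/16
P = (1 - 3/2) / (1 - 81/16) = -1/2 / -65/16 = 8/65

Answer: 8/65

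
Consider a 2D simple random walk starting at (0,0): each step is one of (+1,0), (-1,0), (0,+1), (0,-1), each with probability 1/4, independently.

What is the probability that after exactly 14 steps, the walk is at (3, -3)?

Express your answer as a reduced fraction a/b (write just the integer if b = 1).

Answer: 429429/33554432

Derivation:
Let h be the number of horizontal steps (so 14-h are vertical). To end at (3,-3) need (h+3)/2 right-steps and ((14-h)-3)/2 up-steps.
Sum over h with 3 ≤ h ≤ 11, h ≡ 1 (mod 2), 14-h ≡ 1 (mod 2):
h=3: C(14,3)·C(3,3)·C(11,4) = 364·1·330 = 120120
h=5: C(14,5)·C(5,4)·C(9,3) = 2002·5·84 = 840840
h=7: C(14,7)·C(7,5)·C(7,2) = 3432·21·21 = 1513512
h=9: C(14,9)·C(9,6)·C(5,1) = 2002·84·5 = 840840
h=11: C(14,11)·C(11,7)·C(3,0) = 364·330·1 = 120120
Total favorable: 3435432
Total paths: 4^14 = 268435456
P = 3435432/268435456 = 429429/33554432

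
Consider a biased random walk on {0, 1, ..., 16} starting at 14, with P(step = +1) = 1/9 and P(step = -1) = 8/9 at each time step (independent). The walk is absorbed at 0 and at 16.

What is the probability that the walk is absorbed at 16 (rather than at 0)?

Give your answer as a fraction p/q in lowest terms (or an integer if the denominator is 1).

Biased walk: p = 1/9, q = 8/9, r = q/p = 8
Gambler's ruin: P(hit 16 before 0 | start at 14) = (1 - r^a)/(1 - r^N)
r^14 = 4398046511104; r^16 = 281474976710656
P = (1 - 4398046511104) / (1 - 281474976710656) = -4398046511103 / -281474976710655 = 69810262081/4467856773185

Answer: 69810262081/4467856773185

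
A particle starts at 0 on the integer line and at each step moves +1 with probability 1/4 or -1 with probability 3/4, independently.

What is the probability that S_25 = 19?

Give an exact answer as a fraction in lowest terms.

Answer: 15525/281474976710656

Derivation:
To reach position 19 after 25 steps: need 22 steps of +1 and 3 steps of -1.
Number of such sequences: C(25,22) = 2300
Each has probability (1/4)^22 · (3/4)^3 = 27/1125899906842624
P = 2300 · 27/1125899906842624 = 15525/281474976710656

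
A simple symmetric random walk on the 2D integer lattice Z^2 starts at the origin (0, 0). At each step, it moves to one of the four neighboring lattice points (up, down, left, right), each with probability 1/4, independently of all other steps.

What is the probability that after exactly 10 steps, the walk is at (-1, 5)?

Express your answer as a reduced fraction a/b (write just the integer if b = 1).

Answer: 675/131072

Derivation:
Let h be the number of horizontal steps (so 10-h are vertical). To end at (-1,5) need (h-1)/2 right-steps and ((10-h)+5)/2 up-steps.
Sum over h with 1 ≤ h ≤ 5, h ≡ 1 (mod 2), 10-h ≡ 1 (mod 2):
h=1: C(10,1)·C(1,0)·C(9,7) = 10·1·36 = 360
h=3: C(10,3)·C(3,1)·C(7,6) = 120·3·7 = 2520
h=5: C(10,5)·C(5,2)·C(5,5) = 252·10·1 = 2520
Total favorable: 5400
Total paths: 4^10 = 1048576
P = 5400/1048576 = 675/131072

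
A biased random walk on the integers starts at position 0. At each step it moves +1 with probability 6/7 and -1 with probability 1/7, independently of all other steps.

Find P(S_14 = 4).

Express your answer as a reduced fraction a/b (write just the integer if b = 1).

Answer: 2882221056/96889010407

Derivation:
To reach position 4 after 14 steps: need 9 steps of +1 and 5 steps of -1.
Number of such sequences: C(14,9) = 2002
Each has probability (6/7)^9 · (1/7)^5 = 10077696/678223072849
P = 2002 · 10077696/678223072849 = 2882221056/96889010407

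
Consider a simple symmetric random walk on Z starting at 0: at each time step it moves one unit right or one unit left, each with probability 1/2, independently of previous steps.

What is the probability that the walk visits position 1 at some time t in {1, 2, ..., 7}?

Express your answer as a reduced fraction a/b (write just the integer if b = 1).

Answer: 93/128

Derivation:
Count via complement. Let g(t,s) = #length-t paths at position s with S_1..S_t all ≠ 1.
g(t,s) = g(t-1,s-1) + g(t-1,s+1) for s ≠ 1; g(t,1) = 0.
t=0: g(0,0)=1
t=1: g(1,-1)=1
t=2: g(2,-2)=1 g(2,0)=1
t=3: g(3,-3)=1 g(3,-1)=2
t=4: g(4,-4)=1 g(4,-2)=3 g(4,0)=2
t=5: g(5,-5)=1 g(5,-3)=4 g(5,-1)=5
t=6: g(6,-6)=1 g(6,-4)=5 g(6,-2)=9 g(6,0)=5
t=7: g(7,-7)=1 g(7,-5)=6 g(7,-3)=14 g(7,-1)=14
Paths never hitting 1: Σ_s g(7,s) = 35
Paths hitting 1: 2^7 - 35 = 93
P = 93/128 = 93/128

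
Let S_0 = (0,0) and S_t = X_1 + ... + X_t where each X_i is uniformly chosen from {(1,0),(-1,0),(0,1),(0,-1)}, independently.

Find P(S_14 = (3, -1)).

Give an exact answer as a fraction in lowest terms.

Let h be the number of horizontal steps (so 14-h are vertical). To end at (3,-1) need (h+3)/2 right-steps and ((14-h)-1)/2 up-steps.
Sum over h with 3 ≤ h ≤ 13, h ≡ 1 (mod 2), 14-h ≡ 1 (mod 2):
h=3: C(14,3)·C(3,3)·C(11,5) = 364·1·462 = 168168
h=5: C(14,5)·C(5,4)·C(9,4) = 2002·5·126 = 1261260
h=7: C(14,7)·C(7,5)·C(7,3) = 3432·21·35 = 2522520
h=9: C(14,9)·C(9,6)·C(5,2) = 2002·84·10 = 1681680
h=11: C(14,11)·C(11,7)·C(3,1) = 364·330·3 = 360360
h=13: C(14,13)·C(13,8)·C(1,0) = 14·1287·1 = 18018
Total favorable: 6012006
Total paths: 4^14 = 268435456
P = 6012006/268435456 = 3006003/134217728

Answer: 3006003/134217728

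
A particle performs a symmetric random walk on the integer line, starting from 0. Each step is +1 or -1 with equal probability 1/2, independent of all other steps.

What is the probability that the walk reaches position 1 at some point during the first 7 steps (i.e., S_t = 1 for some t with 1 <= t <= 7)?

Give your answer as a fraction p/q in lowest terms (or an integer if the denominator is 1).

Answer: 93/128

Derivation:
Count via complement. Let g(t,s) = #length-t paths at position s with S_1..S_t all ≠ 1.
g(t,s) = g(t-1,s-1) + g(t-1,s+1) for s ≠ 1; g(t,1) = 0.
t=0: g(0,0)=1
t=1: g(1,-1)=1
t=2: g(2,-2)=1 g(2,0)=1
t=3: g(3,-3)=1 g(3,-1)=2
t=4: g(4,-4)=1 g(4,-2)=3 g(4,0)=2
t=5: g(5,-5)=1 g(5,-3)=4 g(5,-1)=5
t=6: g(6,-6)=1 g(6,-4)=5 g(6,-2)=9 g(6,0)=5
t=7: g(7,-7)=1 g(7,-5)=6 g(7,-3)=14 g(7,-1)=14
Paths never hitting 1: Σ_s g(7,s) = 35
Paths hitting 1: 2^7 - 35 = 93
P = 93/128 = 93/128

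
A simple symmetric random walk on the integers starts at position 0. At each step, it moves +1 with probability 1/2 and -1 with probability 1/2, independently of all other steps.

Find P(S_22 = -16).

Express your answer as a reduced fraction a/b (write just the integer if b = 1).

Answer: 385/1048576

Derivation:
To reach position -16 after 22 steps: need 3 steps of +1 and 19 of -1.
Favorable paths: C(22,3) = 1540
Total paths: 2^22 = 4194304
P = 1540/4194304 = 385/1048576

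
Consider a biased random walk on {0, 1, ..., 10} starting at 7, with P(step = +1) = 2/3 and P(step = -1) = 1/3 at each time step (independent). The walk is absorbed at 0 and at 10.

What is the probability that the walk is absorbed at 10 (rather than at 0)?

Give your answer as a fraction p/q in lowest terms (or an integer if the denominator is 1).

Answer: 1016/1023

Derivation:
Biased walk: p = 2/3, q = 1/3, r = q/p = 1/2
Gambler's ruin: P(hit 10 before 0 | start at 7) = (1 - r^a)/(1 - r^N)
r^7 = 1/128; r^10 = 1/1024
P = (1 - 1/128) / (1 - 1/1024) = 127/128 / 1023/1024 = 1016/1023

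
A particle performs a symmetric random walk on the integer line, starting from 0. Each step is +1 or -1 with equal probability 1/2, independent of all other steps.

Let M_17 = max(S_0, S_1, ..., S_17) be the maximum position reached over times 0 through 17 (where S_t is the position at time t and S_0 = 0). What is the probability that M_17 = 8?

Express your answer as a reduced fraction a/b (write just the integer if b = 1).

Answer: 595/32768

Derivation:
Let M_17 = max(S_0,...,S_17). Use the reflection principle: for j ≥ 1, #{paths with M_17 ≥ j} = #{S_17 ≥ j} + #{S_17 ≥ j+1}.
By reflection, #{M_17 ≥ 8} = #{S_17 ≥ 8} + #{S_17 ≥ 9} = 3214 + 3214 = 6428.
#{M_17 ≥ 9} = #{S_17 ≥ 9} + #{S_17 ≥ 10} = 3214 + 834 = 4048.
#{M_17 = 8} = 6428 - 4048 = 2380.
P(M_17 = 8) = 2380/131072 = 595/32768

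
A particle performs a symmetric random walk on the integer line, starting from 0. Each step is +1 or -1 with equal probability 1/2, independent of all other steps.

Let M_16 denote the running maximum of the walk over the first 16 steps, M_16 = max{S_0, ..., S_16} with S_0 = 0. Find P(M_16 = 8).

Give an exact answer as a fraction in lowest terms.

Answer: 455/16384

Derivation:
Let M_16 = max(S_0,...,S_16). Use the reflection principle: for j ≥ 1, #{paths with M_16 ≥ j} = #{S_16 ≥ j} + #{S_16 ≥ j+1}.
By reflection, #{M_16 ≥ 8} = #{S_16 ≥ 8} + #{S_16 ≥ 9} = 2517 + 697 = 3214.
#{M_16 ≥ 9} = #{S_16 ≥ 9} + #{S_16 ≥ 10} = 697 + 697 = 1394.
#{M_16 = 8} = 3214 - 1394 = 1820.
P(M_16 = 8) = 1820/65536 = 455/16384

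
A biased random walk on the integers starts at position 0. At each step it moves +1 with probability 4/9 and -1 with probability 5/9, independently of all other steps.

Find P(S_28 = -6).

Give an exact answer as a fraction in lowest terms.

To reach position -6 after 28 steps: need 11 steps of +1 and 17 steps of -1.
Number of such sequences: C(28,11) = 21474180
Each has probability (4/9)^11 · (5/9)^17 = 3200000000000000000/523347633027360537213511521
P = 21474180 · 3200000000000000000/523347633027360537213511521 = 2545088000000000000000000/19383245667680019896796723

Answer: 2545088000000000000000000/19383245667680019896796723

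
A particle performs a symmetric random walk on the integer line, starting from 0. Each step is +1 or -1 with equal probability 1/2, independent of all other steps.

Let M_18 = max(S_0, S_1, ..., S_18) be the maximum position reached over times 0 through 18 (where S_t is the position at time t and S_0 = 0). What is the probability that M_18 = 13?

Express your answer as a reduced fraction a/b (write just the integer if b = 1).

Answer: 153/262144

Derivation:
Let M_18 = max(S_0,...,S_18). Use the reflection principle: for j ≥ 1, #{paths with M_18 ≥ j} = #{S_18 ≥ j} + #{S_18 ≥ j+1}.
By reflection, #{M_18 ≥ 13} = #{S_18 ≥ 13} + #{S_18 ≥ 14} = 172 + 172 = 344.
#{M_18 ≥ 14} = #{S_18 ≥ 14} + #{S_18 ≥ 15} = 172 + 19 = 191.
#{M_18 = 13} = 344 - 191 = 153.
P(M_18 = 13) = 153/262144 = 153/262144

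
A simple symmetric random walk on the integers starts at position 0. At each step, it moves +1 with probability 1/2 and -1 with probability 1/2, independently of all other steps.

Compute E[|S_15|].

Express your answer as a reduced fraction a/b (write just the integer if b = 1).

S_15 takes values m ≡ 1 (mod 2) with |m| ≤ 15; P(S_15=m) = C(15,(15+m)/2)/2^15.
Total paths: 2^15 = 32768
Distribution: P(S=-15)=1/32768, P(S=-13)=15/32768, P(S=-11)=105/32768, P(S=-9)=455/32768, P(S=-7)=1365/32768, P(S=-5)=3003/32768, P(S=-3)=5005/32768, P(S=-1)=6435/32768, P(S=1)=6435/32768, P(S=3)=5005/32768, P(S=5)=3003/32768, P(S=7)=1365/32768, P(S=9)=455/32768, P(S=11)=105/32768, P(S=13)=15/32768, P(S=15)=1/32768
E[|S_15|] = Σ_m |m|·P(S_15=m) = 102960/32768 = 6435/2048

Answer: 6435/2048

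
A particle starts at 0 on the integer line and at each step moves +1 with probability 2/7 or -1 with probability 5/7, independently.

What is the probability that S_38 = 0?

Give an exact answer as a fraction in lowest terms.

Answer: 50493234000000000000000000000/18562115921017574302453163671207

Derivation:
To be at 0 after 38 steps: need exactly 19 steps of +1 and 19 of -1.
Number of such sequences: C(38,19) = 35345263800
Each has probability (2/7)^19 · (5/7)^19 = 10000000000000000000/129934811447123020117172145698449
P = 35345263800 · 10000000000000000000/129934811447123020117172145698449 = 50493234000000000000000000000/18562115921017574302453163671207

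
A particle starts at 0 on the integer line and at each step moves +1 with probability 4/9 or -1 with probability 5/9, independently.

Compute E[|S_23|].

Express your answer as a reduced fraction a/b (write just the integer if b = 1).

S_23 takes values m ≡ 1 (mod 2) with |m| ≤ 23; P(S_23=m) = C(23,(23+m)/2) · (4/9)^((23+m)/2) · (5/9)^((23-m)/2).
Distribution: P(S=-23)=11920928955078125/8862938119652501095929, P(S=-21)=219345092773437500/8862938119652501095929, P(S=-19)=1930236816406250000/8862938119652501095929, P(S=-17)=10809326171875000000/8862938119652501095929, P(S=-15)=43237304687500000000/8862938119652501095929, P(S=-13)=131441406250000000000/8862938119652501095929, P(S=-11)=105153125000000000000/2954312706550833698643, P(S=-9)=204297500000000000000/2954312706550833698643, P(S=-7)=326876000000000000000/2954312706550833698643, P(S=-5)=1307504000000000000000/8862938119652501095929, P(S=-3)=1464404480000000000000/8862938119652501095929, P(S=-1)=1384527872000000000000/8862938119652501095929, P(S=1)=1107622297600000000000/8862938119652501095929, P(S=3)=749775093760000000000/8862938119652501095929, P(S=5)=428442910720000000000/8862938119652501095929, P(S=7)=68550865715200000000/2954312706550833698643, P(S=9)=27420346286080000000/2954312706550833698643, P(S=11)=9032584658944000000/2954312706550833698643, P(S=13)=7226067727155200000/8862938119652501095929, P(S=15)=1521277416243200000/8862938119652501095929, P(S=17)=243404386598912000/8862938119652501095929, P(S=19)=27817644182732800/8862938119652501095929, P(S=21)=2023101395107840/8862938119652501095929, P(S=23)=70368744177664/8862938119652501095929
E[|S_23|] = Σ_m |m|·P(S_23=m) = 4316330863599727456943/984770902183611232881

Answer: 4316330863599727456943/984770902183611232881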